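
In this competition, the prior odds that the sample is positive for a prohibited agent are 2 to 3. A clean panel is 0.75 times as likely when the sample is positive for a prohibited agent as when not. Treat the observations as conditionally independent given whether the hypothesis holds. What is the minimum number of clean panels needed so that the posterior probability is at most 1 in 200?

17

Prior odds = 2/3.
Likelihood ratio per clean panel = 0.75.
Target odds: 0.005 ÷ 0.995 = 1/199.
Require 0.75ⁿ ≤ 1/199 ÷ (2/3) = 3/398.
0.75¹⁶ ≈0.0100226 is still above 3/398 but 0.75¹⁷ ≈0.00751695 is at or below it, so n = 17.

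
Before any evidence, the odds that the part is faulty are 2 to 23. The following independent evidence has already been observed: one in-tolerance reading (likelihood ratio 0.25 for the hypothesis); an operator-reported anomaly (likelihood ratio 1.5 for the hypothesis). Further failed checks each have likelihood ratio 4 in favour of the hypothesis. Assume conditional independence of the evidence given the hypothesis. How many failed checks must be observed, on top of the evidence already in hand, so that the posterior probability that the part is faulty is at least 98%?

6

Prior odds = 2/23.
Combined Bayes factor of the evidence already in hand = 0.25 × 1.5 = 0.375.
Odds after that evidence = (2/23) × 0.375 = 3/92.
Target odds = 0.98/0.02 = 49.
Need 4ⁿ ≥ 49 ÷ (3/92) = 4508/3.
4⁵ = 1024 falls short of 4508/3 but 4⁶ = 4096 reaches it, so n = 6.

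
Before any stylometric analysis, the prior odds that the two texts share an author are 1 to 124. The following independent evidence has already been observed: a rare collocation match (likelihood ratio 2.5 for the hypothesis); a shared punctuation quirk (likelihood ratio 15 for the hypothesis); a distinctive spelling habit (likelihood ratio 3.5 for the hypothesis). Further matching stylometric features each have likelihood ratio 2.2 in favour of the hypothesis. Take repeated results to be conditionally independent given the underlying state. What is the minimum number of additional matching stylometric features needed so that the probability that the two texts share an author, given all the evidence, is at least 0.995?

Prior odds = 1/124.
Combined Bayes factor of the evidence already in hand = 2.5 × 15 × 3.5 = 131.25.
Odds after that evidence = (1/124) × 131.25 = 525/496.
Target odds = 0.995/0.005 = 199.
Need 2.2ⁿ ≥ 199 ÷ (525/496) = 98704/525.
2.2⁶ = 1771561/15625 falls short of 98704/525 but 2.2⁷ = 19487171/78125 reaches it, so n = 7.

7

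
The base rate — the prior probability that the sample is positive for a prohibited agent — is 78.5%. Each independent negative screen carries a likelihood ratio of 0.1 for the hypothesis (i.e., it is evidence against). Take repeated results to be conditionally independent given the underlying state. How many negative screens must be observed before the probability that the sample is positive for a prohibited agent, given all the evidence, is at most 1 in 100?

Prior odds = 0.785/0.215 = 157/43.
Likelihood ratio per negative screen = 0.1.
Target odds: 0.01 ÷ 0.99 = 1/99.
Require 0.1ⁿ ≤ 1/99 ÷ (157/43) = 43/15543.
0.1² = 0.01 is still above 43/15543 but 0.1³ = 0.001 is at or below it, so n = 3.

3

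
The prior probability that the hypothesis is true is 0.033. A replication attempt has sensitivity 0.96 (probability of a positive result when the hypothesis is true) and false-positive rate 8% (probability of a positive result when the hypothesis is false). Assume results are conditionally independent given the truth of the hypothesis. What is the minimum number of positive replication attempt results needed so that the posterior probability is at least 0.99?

Prior odds = 0.033/0.967 = 33/967.
Likelihood ratio of a positive result = 0.96/0.08 = 12.
Target odds: 0.99 ÷ 0.01 = 99.
Require 12ⁿ ≥ 99 ÷ (33/967) = 2901.
12³ = 1728 falls short of 2901 but 12⁴ = 20736 reaches it, so n = 4.

4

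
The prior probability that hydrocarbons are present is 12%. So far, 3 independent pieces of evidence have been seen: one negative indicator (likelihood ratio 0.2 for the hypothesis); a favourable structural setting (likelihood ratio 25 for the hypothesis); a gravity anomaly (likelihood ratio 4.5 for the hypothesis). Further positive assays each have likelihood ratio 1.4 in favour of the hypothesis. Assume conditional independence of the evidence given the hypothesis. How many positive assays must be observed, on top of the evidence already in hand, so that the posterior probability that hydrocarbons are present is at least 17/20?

Prior odds = 0.12/0.88 = 3/22.
Combined Bayes factor of the evidence already in hand = 0.2 × 25 × 4.5 = 22.5.
Odds after that evidence = (3/22) × 22.5 = 135/44.
Target odds = 0.85/0.15 = 17/3.
Need 1.4ⁿ ≥ 17/3 ÷ (135/44) = 748/405.
1.4¹ = 1.4 falls short of 748/405 but 1.4² = 1.96 reaches it, so n = 2.

2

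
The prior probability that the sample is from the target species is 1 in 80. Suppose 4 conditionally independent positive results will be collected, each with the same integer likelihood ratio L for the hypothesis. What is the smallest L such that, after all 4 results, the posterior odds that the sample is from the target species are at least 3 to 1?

Prior odds = 0.0125/0.9875 = 1/79.
Target odds = 3.
Need L⁴ ≥ 3 ÷ (1/79) = 237.
3⁴ = 81 < 237 ≤ 256 = 4⁴, so L = 4.

4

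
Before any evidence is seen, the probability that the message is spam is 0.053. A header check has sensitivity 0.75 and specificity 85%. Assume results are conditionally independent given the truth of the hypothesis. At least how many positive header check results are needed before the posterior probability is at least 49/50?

Prior odds = 0.053/0.947 = 53/947.
False-positive rate = 1 − 0.85 = 0.15; likelihood ratio of a positive = 0.75/0.15 = 5.
Target posterior odds = 0.98/0.02 = 49.
Need (53/947) × 5ⁿ ≥ 49, i.e. 5ⁿ ≥ 46403/53.
5⁴ = 625 falls short of 46403/53 but 5⁵ = 3125 reaches it, so n = 5.

5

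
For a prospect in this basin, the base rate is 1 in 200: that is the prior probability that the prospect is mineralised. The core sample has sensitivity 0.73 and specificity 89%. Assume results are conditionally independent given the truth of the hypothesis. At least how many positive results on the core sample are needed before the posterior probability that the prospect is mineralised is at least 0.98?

Prior odds = 0.005/0.995 = 1/199.
False-positive rate = 1 − 0.89 = 0.11; likelihood ratio of a positive = 0.73/0.11 = 73/11.
Target posterior odds = 0.98/0.02 = 49.
Require (73/11)ⁿ ≥ 49 ÷ (1/199) = 9751.
(73/11)⁴ = 28398241/14641 falls short of 9751 but (73/11)⁵ ≈12872.1 reaches it, so n = 5.

5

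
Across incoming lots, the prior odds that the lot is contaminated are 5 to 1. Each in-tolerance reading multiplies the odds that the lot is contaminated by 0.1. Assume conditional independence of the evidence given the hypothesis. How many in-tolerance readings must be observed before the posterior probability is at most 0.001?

Prior odds = 5.
Likelihood ratio per in-tolerance reading = 0.1.
Target posterior odds = 0.001/0.999 = 1/999.
Require 0.1ⁿ ≤ 1/999 ÷ 5 = 1/4995.
0.1³ = 0.001 is still above 1/4995 but 0.1⁴ = 0.0001 is at or below it, so n = 4.

4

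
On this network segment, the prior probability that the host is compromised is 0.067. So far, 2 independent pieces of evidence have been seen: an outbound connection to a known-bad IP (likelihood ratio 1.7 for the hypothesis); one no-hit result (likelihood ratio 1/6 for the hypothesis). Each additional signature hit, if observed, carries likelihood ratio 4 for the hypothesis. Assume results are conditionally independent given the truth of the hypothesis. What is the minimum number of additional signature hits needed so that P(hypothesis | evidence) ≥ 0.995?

7

Prior odds = 0.067/0.933 = 67/933.
Combined Bayes factor of the evidence already in hand = 1.7 × (1/6) = 17/60.
Odds after that evidence = (67/933) × 17/60 = 1139/55980.
Target odds = 0.995/0.005 = 199.
Need 4ⁿ ≥ 199 ÷ (1139/55980) = 11140020/1139.
4⁶ = 4096 falls short of 11140020/1139 but 4⁷ = 16384 reaches it, so n = 7.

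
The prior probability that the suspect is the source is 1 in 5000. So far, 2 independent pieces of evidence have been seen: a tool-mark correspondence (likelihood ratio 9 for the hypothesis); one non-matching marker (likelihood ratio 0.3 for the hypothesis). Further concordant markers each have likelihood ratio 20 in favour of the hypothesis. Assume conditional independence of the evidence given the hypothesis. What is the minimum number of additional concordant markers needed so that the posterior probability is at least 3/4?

Prior odds = 0.0002/0.9998 = 1/4999.
Combined Bayes factor of the evidence already in hand = 9 × 0.3 = 2.7.
Odds after that evidence = (1/4999) × 2.7 = 27/49990.
Target odds = 0.75/0.25 = 3.
Need 20ⁿ ≥ 3 ÷ (27/49990) = 49990/9.
20² = 400 falls short of 49990/9 but 20³ = 8000 reaches it, so n = 3.

3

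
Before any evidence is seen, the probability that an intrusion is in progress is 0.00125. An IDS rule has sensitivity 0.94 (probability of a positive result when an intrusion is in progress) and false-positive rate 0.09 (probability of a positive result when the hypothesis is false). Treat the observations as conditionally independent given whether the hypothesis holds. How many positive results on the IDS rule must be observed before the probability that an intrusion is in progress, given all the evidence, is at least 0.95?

Prior odds = 0.00125/0.99875 = 1/799.
Likelihood ratio of a positive result = 0.94/0.09 = 94/9.
Target posterior odds = 0.95/0.05 = 19.
Require (94/9)ⁿ ≥ 19 ÷ (1/799) = 15181.
(94/9)⁴ = 78074896/6561 falls short of 15181 but (94/9)⁵ ≈124287 reaches it, so n = 5.

5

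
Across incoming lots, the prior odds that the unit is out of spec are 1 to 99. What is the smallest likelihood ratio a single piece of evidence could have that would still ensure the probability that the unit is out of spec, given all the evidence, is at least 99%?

9801

Prior odds = 1/99.
Target odds = 0.99/0.01 = 99.
Required Bayes factor = 99 ÷ (1/99) = 9801.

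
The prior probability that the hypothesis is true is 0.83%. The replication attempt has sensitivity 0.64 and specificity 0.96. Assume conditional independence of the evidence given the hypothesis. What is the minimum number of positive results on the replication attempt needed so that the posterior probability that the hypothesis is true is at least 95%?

Prior odds: 0.0083 ÷ 0.9917 = 83/9917.
False-positive rate = 1 − 0.96 = 0.04; likelihood ratio of a positive = 0.64/0.04 = 16.
Target odds: 0.95 ÷ 0.05 = 19.
Require 16ⁿ ≥ 19 ÷ (83/9917) = 188423/83.
16² = 256 falls short of 188423/83 but 16³ = 4096 reaches it, so n = 3.

3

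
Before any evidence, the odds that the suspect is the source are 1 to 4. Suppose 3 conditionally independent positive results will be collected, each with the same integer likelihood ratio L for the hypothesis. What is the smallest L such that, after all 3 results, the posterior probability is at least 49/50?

6

Prior odds = 0.25.
Target odds = 0.98/0.02 = 49.
Need L³ ≥ 49 ÷ 0.25 = 196.
5³ = 125 < 196 ≤ 216 = 6³, so L = 6.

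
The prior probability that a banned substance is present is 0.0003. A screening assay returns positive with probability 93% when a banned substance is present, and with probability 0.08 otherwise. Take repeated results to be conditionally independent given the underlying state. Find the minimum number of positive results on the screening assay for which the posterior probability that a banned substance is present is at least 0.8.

Prior odds: 0.0003 ÷ 0.9997 = 3/9997.
Likelihood ratio of a positive result = 0.93/0.08 = 11.625.
Target posterior odds = 0.8/0.2 = 4.
Require 11.625ⁿ ≥ 4 ÷ (3/9997) = 39988/3.
11.625³ = 804357/512 falls short of 39988/3 but 11.625⁴ = 74805201/4096 reaches it, so n = 4.

4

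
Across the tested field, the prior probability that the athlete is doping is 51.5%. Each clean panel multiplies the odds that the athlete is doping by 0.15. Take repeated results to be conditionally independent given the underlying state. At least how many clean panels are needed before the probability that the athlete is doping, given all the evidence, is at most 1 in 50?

Prior odds = 0.515/0.485 = 103/97.
Likelihood ratio per clean panel = 0.15.
Target posterior odds = 0.02/0.98 = 1/49.
Need (103/97) × 0.15ⁿ ≤ 1/49, i.e. 0.15ⁿ ≤ 97/5047.
0.15² = 0.0225 is still above 97/5047 but 0.15³ = 0.003375 is at or below it, so n = 3.

3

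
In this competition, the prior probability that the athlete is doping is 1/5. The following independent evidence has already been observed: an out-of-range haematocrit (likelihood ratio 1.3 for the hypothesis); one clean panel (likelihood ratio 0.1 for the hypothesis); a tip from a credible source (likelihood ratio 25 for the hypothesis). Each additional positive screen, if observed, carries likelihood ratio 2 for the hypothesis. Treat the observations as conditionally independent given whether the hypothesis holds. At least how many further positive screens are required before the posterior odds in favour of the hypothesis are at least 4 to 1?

Prior odds = 0.2/0.8 = 0.25.
Combined Bayes factor of the evidence already in hand = 1.3 × 0.1 × 25 = 3.25.
Odds after that evidence = 0.25 × 3.25 = 0.8125.
Target odds = 4.
Need 2ⁿ ≥ 4 ÷ 0.8125 = 64/13.
2² = 4 falls short of 64/13 but 2³ = 8 reaches it, so n = 3.

3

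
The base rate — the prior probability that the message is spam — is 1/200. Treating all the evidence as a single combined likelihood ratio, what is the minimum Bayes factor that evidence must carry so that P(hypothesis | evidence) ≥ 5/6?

995

Prior odds = 0.005/0.995 = 1/199.
Target odds = (5/6)/(1/6) = 5.
Required Bayes factor = 5 ÷ (1/199) = 995.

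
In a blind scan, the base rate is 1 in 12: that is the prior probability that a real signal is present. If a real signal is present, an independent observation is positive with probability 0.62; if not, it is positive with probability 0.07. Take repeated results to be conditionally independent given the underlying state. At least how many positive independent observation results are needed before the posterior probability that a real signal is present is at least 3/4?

2

Prior odds = (1/12)/(11/12) = 1/11.
Likelihood ratio of a positive = 0.62/0.07 = 62/7.
Target odds: 0.75 ÷ 0.25 = 3.
Need (1/11) × (62/7)ⁿ ≥ 3, i.e. (62/7)ⁿ ≥ 33.
(62/7)¹ = 62/7 falls short of 33 but (62/7)² = 3844/49 reaches it, so n = 2.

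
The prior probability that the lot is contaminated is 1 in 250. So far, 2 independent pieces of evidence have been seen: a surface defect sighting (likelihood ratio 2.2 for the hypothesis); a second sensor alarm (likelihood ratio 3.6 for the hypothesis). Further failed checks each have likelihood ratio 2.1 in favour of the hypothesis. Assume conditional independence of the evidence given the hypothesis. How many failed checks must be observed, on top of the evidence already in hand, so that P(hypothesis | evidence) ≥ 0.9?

8

Prior odds = 0.004/0.996 = 1/249.
Combined Bayes factor of the evidence already in hand = 2.2 × 3.6 = 7.92.
Odds after that evidence = (1/249) × 7.92 = 66/2075.
Target odds = 0.9/0.1 = 9.
Need 2.1ⁿ ≥ 9 ÷ (66/2075) = 6225/22.
2.1⁷ ≈180.109 falls short of 6225/22 but 2.1⁸ ≈378.229 reaches it, so n = 8.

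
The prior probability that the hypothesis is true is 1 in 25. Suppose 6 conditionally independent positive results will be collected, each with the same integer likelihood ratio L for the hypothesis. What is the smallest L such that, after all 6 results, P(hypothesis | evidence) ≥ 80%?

Prior odds = 0.04/0.96 = 1/24.
Target odds = 0.8/0.2 = 4.
Need L⁶ ≥ 4 ÷ (1/24) = 96.
2⁶ = 64 < 96 ≤ 729 = 3⁶, so L = 3.

3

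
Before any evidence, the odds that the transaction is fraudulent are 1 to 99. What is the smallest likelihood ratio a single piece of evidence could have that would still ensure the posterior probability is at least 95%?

Prior odds = 1/99.
Target odds = 0.95/0.05 = 19.
Required Bayes factor = 19 ÷ (1/99) = 1881.

1881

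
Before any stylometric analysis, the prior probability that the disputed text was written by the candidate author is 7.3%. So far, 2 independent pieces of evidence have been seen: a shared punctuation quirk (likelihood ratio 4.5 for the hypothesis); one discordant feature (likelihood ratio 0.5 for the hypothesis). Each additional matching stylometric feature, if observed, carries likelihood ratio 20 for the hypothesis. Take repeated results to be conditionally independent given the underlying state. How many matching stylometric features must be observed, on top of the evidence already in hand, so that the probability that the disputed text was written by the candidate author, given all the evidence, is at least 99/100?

3

Prior odds = 0.073/0.927 = 73/927.
Combined Bayes factor of the evidence already in hand = 4.5 × 0.5 = 2.25.
Odds after that evidence = (73/927) × 2.25 = 73/412.
Target odds = 0.99/0.01 = 99.
Need 20ⁿ ≥ 99 ÷ (73/412) = 40788/73.
20² = 400 falls short of 40788/73 but 20³ = 8000 reaches it, so n = 3.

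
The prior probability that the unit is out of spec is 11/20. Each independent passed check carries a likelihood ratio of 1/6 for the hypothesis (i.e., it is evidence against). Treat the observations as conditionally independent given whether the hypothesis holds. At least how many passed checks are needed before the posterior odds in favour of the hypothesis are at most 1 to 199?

4

Prior odds = 0.55/0.45 = 11/9.
Likelihood ratio per passed check = 1/6.
Target odds = 1/199.
Require (1/6)ⁿ ≤ 1/199 ÷ (11/9) = 9/2189.
(1/6)³ = 1/216 is still above 9/2189 but (1/6)⁴ = 1/1296 is at or below it, so n = 4.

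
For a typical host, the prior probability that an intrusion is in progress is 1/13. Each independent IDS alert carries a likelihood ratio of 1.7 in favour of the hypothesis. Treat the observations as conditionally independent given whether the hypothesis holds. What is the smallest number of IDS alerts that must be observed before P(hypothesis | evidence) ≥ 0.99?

Prior odds: (1/13) ÷ (12/13) = 1/12.
Likelihood ratio per IDS alert = 1.7.
Target odds: 0.99 ÷ 0.01 = 99.
Require 1.7ⁿ ≥ 99 ÷ (1/12) = 1188.
1.7¹³ ≈990.458 falls short of 1188 but 1.7¹⁴ ≈1683.78 reaches it, so n = 14.

14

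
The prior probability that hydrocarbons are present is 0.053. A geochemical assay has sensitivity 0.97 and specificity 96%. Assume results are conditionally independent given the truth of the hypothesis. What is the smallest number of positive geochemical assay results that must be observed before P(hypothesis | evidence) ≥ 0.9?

2

Prior odds = 0.053/0.947 = 53/947.
False-positive rate = 1 − 0.96 = 0.04; likelihood ratio of a positive = 0.97/0.04 = 24.25.
Target odds: 0.9 ÷ 0.1 = 9.
Need (53/947) × 24.25ⁿ ≥ 9, i.e. 24.25ⁿ ≥ 8523/53.
24.25¹ = 24.25 falls short of 8523/53 but 24.25² = 588.0625 reaches it, so n = 2.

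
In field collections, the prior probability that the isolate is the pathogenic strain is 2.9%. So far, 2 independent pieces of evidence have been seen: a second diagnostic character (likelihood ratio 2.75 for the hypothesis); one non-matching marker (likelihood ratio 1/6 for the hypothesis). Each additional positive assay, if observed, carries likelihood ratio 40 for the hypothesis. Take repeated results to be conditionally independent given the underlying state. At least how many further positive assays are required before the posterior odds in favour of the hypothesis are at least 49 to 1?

Prior odds = 0.029/0.971 = 29/971.
Combined Bayes factor of the evidence already in hand = 2.75 × (1/6) = 11/24.
Odds after that evidence = (29/971) × 11/24 = 319/23304.
Target odds = 49.
Need 40ⁿ ≥ 49 ÷ (319/23304) = 1141896/319.
40² = 1600 falls short of 1141896/319 but 40³ = 64000 reaches it, so n = 3.

3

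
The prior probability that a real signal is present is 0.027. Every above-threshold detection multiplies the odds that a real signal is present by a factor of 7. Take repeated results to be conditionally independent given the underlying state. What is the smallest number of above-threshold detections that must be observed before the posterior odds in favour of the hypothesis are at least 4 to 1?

3

Prior odds: 0.027 ÷ 0.973 = 27/973.
Likelihood ratio per above-threshold detection = 7.
Target odds = 4.
Require 7ⁿ ≥ 4 ÷ (27/973) = 3892/27.
7² = 49 falls short of 3892/27 but 7³ = 343 reaches it, so n = 3.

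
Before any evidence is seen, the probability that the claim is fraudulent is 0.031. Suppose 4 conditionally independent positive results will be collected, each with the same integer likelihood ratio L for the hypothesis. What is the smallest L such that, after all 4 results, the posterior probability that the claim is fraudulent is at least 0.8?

Prior odds = 0.031/0.969 = 31/969.
Target odds = 0.8/0.2 = 4.
Need L⁴ ≥ 4 ÷ (31/969) = 3876/31.
3⁴ = 81 < 3876/31 ≤ 256 = 4⁴, so L = 4.

4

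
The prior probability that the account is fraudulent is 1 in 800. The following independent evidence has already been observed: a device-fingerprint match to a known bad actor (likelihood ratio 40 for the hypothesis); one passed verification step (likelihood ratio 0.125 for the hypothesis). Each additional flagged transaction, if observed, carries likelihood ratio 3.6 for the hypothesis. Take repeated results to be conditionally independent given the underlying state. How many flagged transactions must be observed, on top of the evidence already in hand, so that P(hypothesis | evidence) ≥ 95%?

7

Prior odds = 0.00125/0.99875 = 1/799.
Combined Bayes factor of the evidence already in hand = 40 × 0.125 = 5.
Odds after that evidence = (1/799) × 5 = 5/799.
Target odds = 0.95/0.05 = 19.
Need 3.6ⁿ ≥ 19 ÷ (5/799) = 3036.2.
3.6⁶ = 34012224/15625 falls short of 3036.2 but 3.6⁷ = 612220032/78125 reaches it, so n = 7.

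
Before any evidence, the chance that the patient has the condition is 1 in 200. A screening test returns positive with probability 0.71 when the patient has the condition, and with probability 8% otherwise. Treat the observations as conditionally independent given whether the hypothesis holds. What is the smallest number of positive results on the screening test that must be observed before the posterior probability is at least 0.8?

Prior odds = 0.005/0.995 = 1/199.
Likelihood ratio of a positive result = 0.71/0.08 = 8.875.
Target odds: 0.8 ÷ 0.2 = 4.
Need (1/199) × 8.875ⁿ ≥ 4, i.e. 8.875ⁿ ≥ 796.
8.875³ = 357911/512 falls short of 796 but 8.875⁴ = 25411681/4096 reaches it, so n = 4.

4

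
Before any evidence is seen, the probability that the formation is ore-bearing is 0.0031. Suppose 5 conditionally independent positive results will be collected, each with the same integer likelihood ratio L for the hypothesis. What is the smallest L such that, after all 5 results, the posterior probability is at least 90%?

Prior odds = 0.0031/0.9969 = 31/9969.
Target odds = 0.9/0.1 = 9.
Need L⁵ ≥ 9 ÷ (31/9969) = 89721/31.
4⁵ = 1024 < 89721/31 ≤ 3125 = 5⁵, so L = 5.

5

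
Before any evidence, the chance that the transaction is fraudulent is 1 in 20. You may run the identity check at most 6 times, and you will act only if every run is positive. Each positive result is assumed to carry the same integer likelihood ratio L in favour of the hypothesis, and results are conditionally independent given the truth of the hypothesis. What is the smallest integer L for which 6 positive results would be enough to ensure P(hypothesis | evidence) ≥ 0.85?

Prior odds = 0.05/0.95 = 1/19.
Target odds = 0.85/0.15 = 17/3.
Need L⁶ ≥ 17/3 ÷ (1/19) = 323/3.
2⁶ = 64 < 323/3 ≤ 729 = 3⁶, so L = 3.

3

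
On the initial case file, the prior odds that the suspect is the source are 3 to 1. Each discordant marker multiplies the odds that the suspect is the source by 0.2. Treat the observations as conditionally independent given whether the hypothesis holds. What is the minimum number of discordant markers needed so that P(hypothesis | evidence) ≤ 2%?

4

Prior odds = 3.
Likelihood ratio per discordant marker = 0.2.
Target posterior odds = 0.02/0.98 = 1/49.
Require 0.2ⁿ ≤ 1/49 ÷ 3 = 1/147.
0.2³ = 0.008 is still above 1/147 but 0.2⁴ = 0.0016 is at or below it, so n = 4.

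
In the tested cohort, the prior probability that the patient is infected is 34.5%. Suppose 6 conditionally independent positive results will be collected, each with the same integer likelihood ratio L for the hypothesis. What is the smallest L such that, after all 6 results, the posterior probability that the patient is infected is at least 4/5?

Prior odds = 0.345/0.655 = 69/131.
Target odds = 0.8/0.2 = 4.
Need L⁶ ≥ 4 ÷ (69/131) = 524/69.
1⁶ = 1 < 524/69 ≤ 64 = 2⁶, so L = 2.

2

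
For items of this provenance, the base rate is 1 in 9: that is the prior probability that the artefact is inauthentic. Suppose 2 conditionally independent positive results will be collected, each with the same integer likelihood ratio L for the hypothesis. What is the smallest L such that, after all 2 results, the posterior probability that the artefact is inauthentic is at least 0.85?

7

Prior odds = (1/9)/(8/9) = 0.125.
Target odds = 0.85/0.15 = 17/3.
Need L² ≥ 17/3 ÷ 0.125 = 136/3.
6² = 36 < 136/3 ≤ 49 = 7², so L = 7.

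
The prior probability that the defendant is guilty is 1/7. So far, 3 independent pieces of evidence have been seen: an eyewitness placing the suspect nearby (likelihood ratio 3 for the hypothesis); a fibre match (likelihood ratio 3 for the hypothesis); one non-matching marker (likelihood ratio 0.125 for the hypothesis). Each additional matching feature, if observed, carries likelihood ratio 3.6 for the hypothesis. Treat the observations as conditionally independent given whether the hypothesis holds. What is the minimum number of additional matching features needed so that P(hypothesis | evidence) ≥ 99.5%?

Prior odds = (1/7)/(6/7) = 1/6.
Combined Bayes factor of the evidence already in hand = 3 × 3 × 0.125 = 1.125.
Odds after that evidence = (1/6) × 1.125 = 0.1875.
Target odds = 0.995/0.005 = 199.
Need 3.6ⁿ ≥ 199 ÷ 0.1875 = 3184/3.
3.6⁵ = 604.66176 falls short of 3184/3 but 3.6⁶ = 34012224/15625 reaches it, so n = 6.

6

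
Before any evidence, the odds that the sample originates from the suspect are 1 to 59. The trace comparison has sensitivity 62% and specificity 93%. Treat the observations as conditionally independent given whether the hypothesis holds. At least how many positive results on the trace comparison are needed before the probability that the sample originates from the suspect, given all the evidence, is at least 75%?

3

Prior odds = 1/59.
False-positive rate = 1 − 0.93 = 0.07; likelihood ratio of a positive = 0.62/0.07 = 62/7.
Target odds: 0.75 ÷ 0.25 = 3.
Need (1/59) × (62/7)ⁿ ≥ 3, i.e. (62/7)ⁿ ≥ 177.
(62/7)² = 3844/49 falls short of 177 but (62/7)³ = 238328/343 reaches it, so n = 3.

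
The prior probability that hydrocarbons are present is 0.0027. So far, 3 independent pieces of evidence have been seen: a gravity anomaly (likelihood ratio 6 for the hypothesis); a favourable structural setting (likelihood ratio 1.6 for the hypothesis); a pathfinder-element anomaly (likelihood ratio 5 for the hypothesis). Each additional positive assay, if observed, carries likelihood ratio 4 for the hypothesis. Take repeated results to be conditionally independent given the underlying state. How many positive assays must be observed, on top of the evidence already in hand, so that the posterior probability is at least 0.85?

Prior odds = 0.0027/0.9973 = 27/9973.
Combined Bayes factor of the evidence already in hand = 6 × 1.6 × 5 = 48.
Odds after that evidence = (27/9973) × 48 = 1296/9973.
Target odds = 0.85/0.15 = 17/3.
Need 4ⁿ ≥ 17/3 ÷ (1296/9973) = 169541/3888.
4² = 16 falls short of 169541/3888 but 4³ = 64 reaches it, so n = 3.

3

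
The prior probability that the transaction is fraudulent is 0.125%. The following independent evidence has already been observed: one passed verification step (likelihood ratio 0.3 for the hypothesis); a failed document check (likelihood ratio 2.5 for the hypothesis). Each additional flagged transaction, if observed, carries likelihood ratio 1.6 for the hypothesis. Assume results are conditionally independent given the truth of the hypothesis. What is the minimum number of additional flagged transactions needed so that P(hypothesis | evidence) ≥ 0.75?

18

Prior odds = 0.00125/0.99875 = 1/799.
Combined Bayes factor of the evidence already in hand = 0.3 × 2.5 = 0.75.
Odds after that evidence = (1/799) × 0.75 = 3/3196.
Target odds = 0.75/0.25 = 3.
Need 1.6ⁿ ≥ 3 ÷ (3/3196) = 3196.
1.6¹⁷ ≈2951.48 falls short of 3196 but 1.6¹⁸ ≈4722.37 reaches it, so n = 18.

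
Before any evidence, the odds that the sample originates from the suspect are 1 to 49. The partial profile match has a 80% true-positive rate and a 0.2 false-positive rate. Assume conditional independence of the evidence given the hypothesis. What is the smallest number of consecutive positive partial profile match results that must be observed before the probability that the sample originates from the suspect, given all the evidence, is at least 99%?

Prior odds = 1/49.
Likelihood ratio of a positive result = 0.8/0.2 = 4.
Target odds: 0.99 ÷ 0.01 = 99.
Need (1/49) × 4ⁿ ≥ 99, i.e. 4ⁿ ≥ 4851.
4⁶ = 4096 falls short of 4851 but 4⁷ = 16384 reaches it, so n = 7.

7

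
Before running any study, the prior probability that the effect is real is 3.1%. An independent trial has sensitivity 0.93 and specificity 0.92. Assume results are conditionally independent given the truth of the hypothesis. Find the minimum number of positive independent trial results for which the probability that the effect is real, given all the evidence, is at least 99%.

4

Prior odds = 0.031/0.969 = 31/969.
False-positive rate = 1 − 0.92 = 0.08; likelihood ratio of a positive = 0.93/0.08 = 11.625.
Target odds: 0.99 ÷ 0.01 = 99.
Require 11.625ⁿ ≥ 99 ÷ (31/969) = 95931/31.
11.625³ = 804357/512 falls short of 95931/31 but 11.625⁴ = 74805201/4096 reaches it, so n = 4.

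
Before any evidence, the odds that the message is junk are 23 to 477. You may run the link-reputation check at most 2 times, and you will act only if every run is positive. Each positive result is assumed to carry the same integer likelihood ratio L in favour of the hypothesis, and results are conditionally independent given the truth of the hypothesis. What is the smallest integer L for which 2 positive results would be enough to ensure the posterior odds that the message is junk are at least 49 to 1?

Prior odds = 23/477.
Target odds = 49.
Need L² ≥ 49 ÷ (23/477) = 23373/23.
31² = 961 < 23373/23 ≤ 1024 = 32², so L = 32.

32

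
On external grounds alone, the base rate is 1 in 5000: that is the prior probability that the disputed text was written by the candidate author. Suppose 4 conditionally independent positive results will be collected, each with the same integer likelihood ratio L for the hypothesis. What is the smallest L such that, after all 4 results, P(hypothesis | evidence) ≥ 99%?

Prior odds = 0.0002/0.9998 = 1/4999.
Target odds = 0.99/0.01 = 99.
Need L⁴ ≥ 99 ÷ (1/4999) = 494901.
26⁴ = 456976 < 494901 ≤ 531441 = 27⁴, so L = 27.

27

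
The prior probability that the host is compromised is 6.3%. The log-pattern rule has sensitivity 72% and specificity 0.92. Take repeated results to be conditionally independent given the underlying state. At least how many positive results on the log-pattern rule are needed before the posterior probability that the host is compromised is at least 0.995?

Prior odds: 0.063 ÷ 0.937 = 63/937.
False-positive rate = 1 − 0.92 = 0.08; likelihood ratio of a positive = 0.72/0.08 = 9.
Target posterior odds = 0.995/0.005 = 199.
Require 9ⁿ ≥ 199 ÷ (63/937) = 186463/63.
9³ = 729 falls short of 186463/63 but 9⁴ = 6561 reaches it, so n = 4.

4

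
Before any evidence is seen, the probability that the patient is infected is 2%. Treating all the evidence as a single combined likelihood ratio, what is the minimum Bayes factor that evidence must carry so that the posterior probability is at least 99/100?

4851

Prior odds = 0.02/0.98 = 1/49.
Target odds = 0.99/0.01 = 99.
Required Bayes factor = 99 ÷ (1/49) = 4851.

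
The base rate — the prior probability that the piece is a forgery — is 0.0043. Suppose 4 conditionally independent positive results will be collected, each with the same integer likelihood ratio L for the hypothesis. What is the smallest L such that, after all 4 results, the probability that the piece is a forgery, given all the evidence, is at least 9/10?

7

Prior odds = 0.0043/0.9957 = 43/9957.
Target odds = 0.9/0.1 = 9.
Need L⁴ ≥ 9 ÷ (43/9957) = 89613/43.
6⁴ = 1296 < 89613/43 ≤ 2401 = 7⁴, so L = 7.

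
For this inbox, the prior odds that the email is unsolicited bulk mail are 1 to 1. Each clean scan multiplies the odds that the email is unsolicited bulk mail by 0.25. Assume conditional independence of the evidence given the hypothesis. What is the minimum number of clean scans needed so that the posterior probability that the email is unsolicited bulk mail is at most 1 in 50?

3

Prior odds = 1.
Likelihood ratio per clean scan = 0.25.
Target odds: 0.02 ÷ 0.98 = 1/49.
Require 0.25ⁿ ≤ 1/49 ÷ 1 = 1/49.
0.25² = 0.0625 is still above 1/49 but 0.25³ = 0.015625 is at or below it, so n = 3.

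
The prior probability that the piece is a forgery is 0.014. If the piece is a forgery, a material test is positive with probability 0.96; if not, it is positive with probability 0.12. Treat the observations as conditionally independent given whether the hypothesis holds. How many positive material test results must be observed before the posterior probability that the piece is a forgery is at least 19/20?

4

Prior odds = 0.014/0.986 = 7/493.
Likelihood ratio of a positive = 0.96/0.12 = 8.
Target odds: 0.95 ÷ 0.05 = 19.
Require 8ⁿ ≥ 19 ÷ (7/493) = 9367/7.
8³ = 512 falls short of 9367/7 but 8⁴ = 4096 reaches it, so n = 4.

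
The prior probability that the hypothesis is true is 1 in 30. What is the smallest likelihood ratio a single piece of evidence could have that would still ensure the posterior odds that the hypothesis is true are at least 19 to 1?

551

Prior odds = (1/30)/(29/30) = 1/29.
Target odds = 19.
Required Bayes factor = 19 ÷ (1/29) = 551.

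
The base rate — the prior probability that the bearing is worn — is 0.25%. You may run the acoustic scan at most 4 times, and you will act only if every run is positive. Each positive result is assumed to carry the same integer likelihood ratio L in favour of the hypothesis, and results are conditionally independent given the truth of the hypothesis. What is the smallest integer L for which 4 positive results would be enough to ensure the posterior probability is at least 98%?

12

Prior odds = 0.0025/0.9975 = 1/399.
Target odds = 0.98/0.02 = 49.
Need L⁴ ≥ 49 ÷ (1/399) = 19551.
11⁴ = 14641 < 19551 ≤ 20736 = 12⁴, so L = 12.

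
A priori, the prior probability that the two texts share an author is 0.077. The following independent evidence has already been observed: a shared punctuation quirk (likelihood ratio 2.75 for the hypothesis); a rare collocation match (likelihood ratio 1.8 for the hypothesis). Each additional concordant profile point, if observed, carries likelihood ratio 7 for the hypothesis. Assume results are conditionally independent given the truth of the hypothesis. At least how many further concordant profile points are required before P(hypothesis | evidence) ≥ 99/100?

Prior odds = 0.077/0.923 = 77/923.
Combined Bayes factor of the evidence already in hand = 2.75 × 1.8 = 4.95.
Odds after that evidence = (77/923) × 4.95 = 7623/18460.
Target odds = 0.99/0.01 = 99.
Need 7ⁿ ≥ 99 ÷ (7623/18460) = 18460/77.
7² = 49 falls short of 18460/77 but 7³ = 343 reaches it, so n = 3.

3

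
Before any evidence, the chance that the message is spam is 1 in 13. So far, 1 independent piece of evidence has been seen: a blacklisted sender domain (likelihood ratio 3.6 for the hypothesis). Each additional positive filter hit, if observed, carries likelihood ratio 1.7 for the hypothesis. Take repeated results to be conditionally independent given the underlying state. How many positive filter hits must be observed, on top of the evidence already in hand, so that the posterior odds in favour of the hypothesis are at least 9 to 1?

7

Prior odds = (1/13)/(12/13) = 1/12.
Bayes factor of the evidence already in hand = 3.6.
Odds after that evidence = (1/12) × 3.6 = 0.3.
Target odds = 9.
Need 1.7ⁿ ≥ 9 ÷ 0.3 = 30.
1.7⁶ = 24137569/1000000 falls short of 30 but 1.7⁷ = 410338673/10000000 reaches it, so n = 7.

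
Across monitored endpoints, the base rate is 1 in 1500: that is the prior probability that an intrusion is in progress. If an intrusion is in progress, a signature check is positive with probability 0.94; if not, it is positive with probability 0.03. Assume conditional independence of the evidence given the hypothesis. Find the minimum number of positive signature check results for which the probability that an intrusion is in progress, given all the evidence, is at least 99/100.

Prior odds = (1/1500)/(1499/1500) = 1/1499.
Likelihood ratio of a positive = 0.94/0.03 = 94/3.
Target odds: 0.99 ÷ 0.01 = 99.
Need (1/1499) × (94/3)ⁿ ≥ 99, i.e. (94/3)ⁿ ≥ 148401.
(94/3)³ = 830584/27 falls short of 148401 but (94/3)⁴ = 78074896/81 reaches it, so n = 4.

4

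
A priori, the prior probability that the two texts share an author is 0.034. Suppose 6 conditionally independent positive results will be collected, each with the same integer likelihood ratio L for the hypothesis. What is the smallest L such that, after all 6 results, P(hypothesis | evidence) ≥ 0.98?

4

Prior odds = 0.034/0.966 = 17/483.
Target odds = 0.98/0.02 = 49.
Need L⁶ ≥ 49 ÷ (17/483) = 23667/17.
3⁶ = 729 < 23667/17 ≤ 4096 = 4⁶, so L = 4.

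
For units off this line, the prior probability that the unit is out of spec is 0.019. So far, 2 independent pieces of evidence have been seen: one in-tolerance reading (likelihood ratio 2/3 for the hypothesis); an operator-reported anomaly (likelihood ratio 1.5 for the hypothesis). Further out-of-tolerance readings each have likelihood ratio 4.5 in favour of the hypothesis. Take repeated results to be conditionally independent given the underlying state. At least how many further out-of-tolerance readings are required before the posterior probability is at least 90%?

5

Prior odds = 0.019/0.981 = 19/981.
Combined Bayes factor of the evidence already in hand = (2/3) × 1.5 = 1.
Odds after that evidence = (19/981) × 1 = 19/981.
Target odds = 0.9/0.1 = 9.
Need 4.5ⁿ ≥ 9 ÷ (19/981) = 8829/19.
4.5⁴ = 410.0625 falls short of 8829/19 but 4.5⁵ = 1845.28125 reaches it, so n = 5.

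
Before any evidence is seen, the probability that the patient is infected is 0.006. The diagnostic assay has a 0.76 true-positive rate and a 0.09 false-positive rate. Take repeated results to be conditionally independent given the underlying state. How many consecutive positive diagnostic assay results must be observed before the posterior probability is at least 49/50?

Prior odds: 0.006 ÷ 0.994 = 3/497.
Likelihood ratio of a positive result = 0.76/0.09 = 76/9.
Target odds: 0.98 ÷ 0.02 = 49.
Require (76/9)ⁿ ≥ 49 ÷ (3/497) = 24353/3.
(76/9)⁴ = 33362176/6561 falls short of 24353/3 but (76/9)⁵ ≈42939.3 reaches it, so n = 5.

5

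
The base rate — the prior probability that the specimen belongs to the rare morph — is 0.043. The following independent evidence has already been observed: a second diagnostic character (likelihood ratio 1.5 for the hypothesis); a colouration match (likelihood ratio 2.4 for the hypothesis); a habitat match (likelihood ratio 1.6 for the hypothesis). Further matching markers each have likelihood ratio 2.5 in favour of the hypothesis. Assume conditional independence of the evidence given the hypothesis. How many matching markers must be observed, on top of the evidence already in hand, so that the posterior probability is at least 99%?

Prior odds = 0.043/0.957 = 43/957.
Combined Bayes factor of the evidence already in hand = 1.5 × 2.4 × 1.6 = 5.76.
Odds after that evidence = (43/957) × 5.76 = 2064/7975.
Target odds = 0.99/0.01 = 99.
Need 2.5ⁿ ≥ 99 ÷ (2064/7975) = 263175/688.
2.5⁶ = 244.140625 falls short of 263175/688 but 2.5⁷ = 610.3515625 reaches it, so n = 7.

7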